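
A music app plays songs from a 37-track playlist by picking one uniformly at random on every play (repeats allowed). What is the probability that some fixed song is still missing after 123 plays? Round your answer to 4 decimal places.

0.0344

Each play misses the fixed song with probability (37-1)/37 = 36/37, independently.
P(still missing after 123) = (36/37)^123 = 0.03439.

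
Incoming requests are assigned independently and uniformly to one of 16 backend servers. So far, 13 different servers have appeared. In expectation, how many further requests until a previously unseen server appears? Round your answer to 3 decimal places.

The number of requests until the next new server is geometric with success probability 3/16, so its mean is 16/3.
E = 16/3 = 5.3333.

5.333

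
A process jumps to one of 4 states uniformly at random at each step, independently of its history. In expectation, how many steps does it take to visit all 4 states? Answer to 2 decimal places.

8.33

Split into phases: going from k distinct to k+1 distinct takes on average 4/(4-k) steps.
E[T] = 4/4 + 4/3 + 4/2 + 4/1 = 4·H_{4}.
H_{4} = 2.083, so E[T] = 8.333.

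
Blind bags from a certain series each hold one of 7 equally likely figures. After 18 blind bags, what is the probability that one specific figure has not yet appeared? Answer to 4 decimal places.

On each blind bag the fixed figure fails to appear with probability 6/7.
P(still missing after 18) = (6/7)^18 = 0.06237.

0.0624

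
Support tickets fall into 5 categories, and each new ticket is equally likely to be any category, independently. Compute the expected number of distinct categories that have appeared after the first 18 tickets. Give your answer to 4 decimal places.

For each category, P(seen in 18 tickets) = 1 - (4/5)^18 = 0.98199.
By linearity of expectation, E[distinct seen] = 5·(1 - (4/5)^18) = 4.90993.

4.9099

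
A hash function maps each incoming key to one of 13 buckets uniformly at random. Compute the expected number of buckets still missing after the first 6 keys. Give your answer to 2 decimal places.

8.04

For each bucket, P(unseen after 6) = (12/13)^6 = 0.619.
By linearity of expectation, E[unseen] = 13·(12/13)^6 = 8.042.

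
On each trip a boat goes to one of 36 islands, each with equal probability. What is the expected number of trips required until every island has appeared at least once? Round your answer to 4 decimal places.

After k distinct islands have appeared, the next trip gives a new one with probability (36-k)/36, so the expected wait for the (k+1)-th is 36/(36-k).
E[T] = 36/36 + 36/35 + 36/34 + ... + 36/2 + 36/1 = 36·H_{36}.
H_{36} = 4.17456, so E[T] = 150.28413.

150.2841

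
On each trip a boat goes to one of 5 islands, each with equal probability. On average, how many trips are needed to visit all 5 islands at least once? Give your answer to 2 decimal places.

Split into phases: going from k distinct to k+1 distinct takes on average 5/(5-k) trips.
E[T] = 5/5 + 5/4 + 5/3 + 5/2 + 5/1 = 5·H_{5}.
H_{5} = 2.283, so E[T] = 11.417.

11.42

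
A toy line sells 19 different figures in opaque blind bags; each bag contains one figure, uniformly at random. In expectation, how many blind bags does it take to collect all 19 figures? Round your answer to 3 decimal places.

67.407

The wait to go from k to k+1 distinct figures is geometric with mean 19/(19-k).
E[T] = 19/19 + 19/18 + 19/17 + ... + 19/2 + 19/1 = 19·H_{19}.
H_{19} = 3.5477, so E[T] = 67.4071.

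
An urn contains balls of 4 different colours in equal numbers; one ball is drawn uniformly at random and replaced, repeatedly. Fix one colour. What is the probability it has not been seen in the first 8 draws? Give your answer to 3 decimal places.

0.100

Each draw misses the fixed colour with probability (4-1)/4 = 3/4, independently.
P(still missing after 8) = (3/4)^8 = 0.1001.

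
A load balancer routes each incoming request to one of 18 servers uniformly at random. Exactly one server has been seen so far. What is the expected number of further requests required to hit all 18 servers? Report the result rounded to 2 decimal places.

With k distinct servers already seen, the next new one takes an expected 18/(18-k) requests.
Sum over k = 1,...,17: E = 18/17 + 18/16 + 18/15 + ... + 18/2 + 18/1 = 61.912.

61.91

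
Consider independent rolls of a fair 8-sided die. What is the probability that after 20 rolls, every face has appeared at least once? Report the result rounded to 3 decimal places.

Let A_i be the event that face i is missing after 20 rolls. By inclusion–exclusion on the A_i,
P(all seen) = Σ_{j=0}^{8} (-1)^j C(8,j)((8-j)/8)^20
= 1.0000 - 0.5537 + 0.0888 - 0.0046 + 0.0001 - 0.0000 + 0.0000 - 0.0000 + 0.0000
= 0.5306.

0.531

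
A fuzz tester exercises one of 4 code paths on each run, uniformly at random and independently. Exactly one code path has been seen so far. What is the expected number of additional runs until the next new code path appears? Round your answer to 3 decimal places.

Each run yields a new code path with probability (4-1)/4 = 3/4, so the wait is geometric with mean 4/3.
E = 4/3 = 1.3333.

1.333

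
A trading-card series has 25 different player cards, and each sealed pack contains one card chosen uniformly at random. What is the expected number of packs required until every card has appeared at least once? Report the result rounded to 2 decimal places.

After k distinct cards have appeared, the next pack gives a new one with probability (25-k)/25, so the expected wait for the (k+1)-th is 25/(25-k).
E[T] = 25/25 + 25/24 + 25/23 + ... + 25/2 + 25/1 = 25·H_{25}.
H_{25} = 3.816, so E[T] = 95.399.

95.40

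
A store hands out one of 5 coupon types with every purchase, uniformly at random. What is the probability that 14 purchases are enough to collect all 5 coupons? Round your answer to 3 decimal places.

0.788

Let A_i be the event that coupon i is missing after 14 purchases. By inclusion–exclusion on the A_i,
P(all seen) = Σ_{j=0}^{5} (-1)^j C(5,j)((5-j)/5)^14
= 1.0000 - 0.2199 + 0.0078 - 0.0000 + 0.0000 - 0.0000
= 0.7879.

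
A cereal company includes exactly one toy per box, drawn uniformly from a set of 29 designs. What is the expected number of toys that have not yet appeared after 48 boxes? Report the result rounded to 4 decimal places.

For each toy, P(unseen after 48) = (28/29)^48 = 0.18556.
By linearity of expectation, E[unseen] = 29·(28/29)^48 = 5.38121.

5.3812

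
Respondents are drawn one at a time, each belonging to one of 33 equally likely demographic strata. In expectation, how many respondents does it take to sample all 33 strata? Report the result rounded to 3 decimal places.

134.930

The wait to go from k to k+1 distinct strata is geometric with mean 33/(33-k).
E[T] = 33/33 + 33/32 + 33/31 + ... + 33/2 + 33/1 = 33·H_{33}.
H_{33} = 4.0888, so E[T] = 134.9303.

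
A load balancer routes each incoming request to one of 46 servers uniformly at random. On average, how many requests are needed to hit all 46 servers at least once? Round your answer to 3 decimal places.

Split into phases: going from k distinct to k+1 distinct takes on average 46/(46-k) requests.
E[T] = 46/46 + 46/45 + 46/44 + ... + 46/2 + 46/1 = 46·H_{46}.
H_{46} = 4.4167, so E[T] = 203.1676.

203.168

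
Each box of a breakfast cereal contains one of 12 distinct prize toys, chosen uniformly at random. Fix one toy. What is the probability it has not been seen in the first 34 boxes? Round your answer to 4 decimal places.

0.0519

On each box the fixed toy fails to appear with probability 11/12.
P(still missing after 34) = (11/12)^34 = 0.05190.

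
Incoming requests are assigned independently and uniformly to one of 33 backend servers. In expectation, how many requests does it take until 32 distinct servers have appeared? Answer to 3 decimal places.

Going from k to k+1 distinct takes a geometric number of requests with mean 33/(33-k).
Sum over k = 0,...,31: E = 33/33 + 33/32 + 33/31 + ... + 33/3 + 33/2 = 101.9303.

101.930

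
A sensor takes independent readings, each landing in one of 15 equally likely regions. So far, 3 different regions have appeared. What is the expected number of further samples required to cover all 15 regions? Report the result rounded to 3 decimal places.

46.548

The wait to go from k to k+1 distinct regions is geometric with mean 15/(15-k).
Sum over k = 3,...,14: E = 15/12 + 15/11 + 15/10 + ... + 15/2 + 15/1 = 46.5482.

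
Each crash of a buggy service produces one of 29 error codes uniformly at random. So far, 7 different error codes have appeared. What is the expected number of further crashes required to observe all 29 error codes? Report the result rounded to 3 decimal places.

107.034

From k distinct to k+1 distinct takes on average 29/(29-k) crashes.
Sum over k = 7,...,28: E = 29/22 + 29/21 + 29/20 + ... + 29/2 + 29/1 = 107.0336.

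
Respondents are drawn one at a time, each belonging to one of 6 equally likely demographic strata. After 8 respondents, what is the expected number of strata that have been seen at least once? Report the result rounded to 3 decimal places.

4.605

For each stratum, P(seen in 8 respondents) = 1 - (5/6)^8 = 0.7674.
By linearity of expectation, E[distinct seen] = 6·(1 - (5/6)^8) = 4.6046.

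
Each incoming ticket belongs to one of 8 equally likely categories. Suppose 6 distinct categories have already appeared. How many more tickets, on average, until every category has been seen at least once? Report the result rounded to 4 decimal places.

12.0000

With k distinct categories already seen, the next new one takes an expected 8/(8-k) tickets.
Sum over k = 6,...,7: E = 8/2 + 8/1 = 12.00000.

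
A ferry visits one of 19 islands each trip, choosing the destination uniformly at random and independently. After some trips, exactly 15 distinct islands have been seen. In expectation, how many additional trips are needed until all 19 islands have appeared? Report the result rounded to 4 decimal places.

39.5833

The wait to go from k to k+1 distinct islands is geometric with mean 19/(19-k).
Sum over k = 15,...,18: E = 19/4 + 19/3 + 19/2 + 19/1 = 39.58333.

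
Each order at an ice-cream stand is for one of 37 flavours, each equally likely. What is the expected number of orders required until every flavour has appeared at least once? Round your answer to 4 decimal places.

155.4587

The wait to go from k to k+1 distinct flavours is geometric with mean 37/(37-k).
E[T] = 37/37 + 37/36 + 37/35 + ... + 37/2 + 37/1 = 37·H_{37}.
H_{37} = 4.20159, so E[T] = 155.45869.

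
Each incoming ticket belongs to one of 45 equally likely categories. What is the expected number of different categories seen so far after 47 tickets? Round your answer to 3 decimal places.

29.351

For each category, P(seen in 47 tickets) = 1 - (44/45)^47 = 0.6522.
By linearity of expectation, E[distinct seen] = 45·(1 - (44/45)^47) = 29.3505.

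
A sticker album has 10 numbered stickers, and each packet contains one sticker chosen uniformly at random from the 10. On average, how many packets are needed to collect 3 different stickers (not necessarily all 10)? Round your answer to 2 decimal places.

Going from k to k+1 distinct takes a geometric number of packets with mean 10/(10-k).
Sum over k = 0,...,2: E = 10/10 + 10/9 + 10/8 = 3.361.

3.36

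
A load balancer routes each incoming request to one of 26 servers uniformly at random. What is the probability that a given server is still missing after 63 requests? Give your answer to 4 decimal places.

Each request misses the fixed server with probability (26-1)/26 = 25/26, independently.
P(still missing after 63) = (25/26)^63 = 0.08451.

0.0845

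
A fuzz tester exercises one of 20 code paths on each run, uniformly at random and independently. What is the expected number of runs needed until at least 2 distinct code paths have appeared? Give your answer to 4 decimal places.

Going from k to k+1 distinct takes a geometric number of runs with mean 20/(20-k).
Sum over k = 0,...,1: E = 20/20 + 20/19 = 2.05263.

2.0526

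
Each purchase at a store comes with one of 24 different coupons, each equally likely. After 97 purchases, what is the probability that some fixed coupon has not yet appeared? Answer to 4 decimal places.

0.0161

On each purchase the fixed coupon fails to appear with probability 23/24.
P(still missing after 97) = (23/24)^97 = 0.01611.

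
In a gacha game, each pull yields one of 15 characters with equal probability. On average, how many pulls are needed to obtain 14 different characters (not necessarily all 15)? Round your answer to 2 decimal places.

Going from k to k+1 distinct takes a geometric number of pulls with mean 15/(15-k).
Sum over k = 0,...,13: E = 15/15 + 15/14 + 15/13 + ... + 15/3 + 15/2 = 34.773.

34.77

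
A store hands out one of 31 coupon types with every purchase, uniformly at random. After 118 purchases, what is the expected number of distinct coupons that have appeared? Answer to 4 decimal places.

For each coupon, P(seen in 118 purchases) = 1 - (30/31)^118 = 0.97912.
By linearity of expectation, E[distinct seen] = 31·(1 - (30/31)^118) = 30.35287.

30.3529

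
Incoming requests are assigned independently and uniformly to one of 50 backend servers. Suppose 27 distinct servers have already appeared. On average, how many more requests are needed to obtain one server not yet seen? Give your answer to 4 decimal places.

Each request yields a new server with probability (50-27)/50 = 23/50, so the wait is geometric with mean 50/23.
E = 50/23 = 2.17391.

2.1739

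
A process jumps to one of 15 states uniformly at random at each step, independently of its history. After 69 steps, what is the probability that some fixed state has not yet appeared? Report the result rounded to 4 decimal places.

0.0086

On each step the fixed state fails to appear with probability 14/15.
P(still missing after 69) = (14/15)^69 = 0.00856.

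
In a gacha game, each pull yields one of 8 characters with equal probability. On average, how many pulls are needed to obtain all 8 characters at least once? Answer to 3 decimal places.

21.743

The wait to go from k to k+1 distinct characters is geometric with mean 8/(8-k).
E[T] = 8/8 + 8/7 + 8/6 + ... + 8/2 + 8/1 = 8·H_{8}.
H_{8} = 2.7179, so E[T] = 21.7429.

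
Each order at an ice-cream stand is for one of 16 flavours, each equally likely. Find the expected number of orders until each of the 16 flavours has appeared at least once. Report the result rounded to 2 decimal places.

54.09

The wait to go from k to k+1 distinct flavours is geometric with mean 16/(16-k).
E[T] = 16/16 + 16/15 + 16/14 + ... + 16/2 + 16/1 = 16·H_{16}.
H_{16} = 3.381, so E[T] = 54.092.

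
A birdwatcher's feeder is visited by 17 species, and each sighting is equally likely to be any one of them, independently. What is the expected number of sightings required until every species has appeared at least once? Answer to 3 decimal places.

58.472

After k distinct species have appeared, the next sighting gives a new one with probability (17-k)/17, so the expected wait for the (k+1)-th is 17/(17-k).
E[T] = 17/17 + 17/16 + 17/15 + ... + 17/2 + 17/1 = 17·H_{17}.
H_{17} = 3.4396, so E[T] = 58.4724.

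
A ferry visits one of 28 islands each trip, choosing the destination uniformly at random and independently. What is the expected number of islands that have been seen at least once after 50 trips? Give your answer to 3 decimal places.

For each island, P(seen in 50 trips) = 1 - (27/28)^50 = 0.8377.
By linearity of expectation, E[distinct seen] = 28·(1 - (27/28)^50) = 23.4559.

23.456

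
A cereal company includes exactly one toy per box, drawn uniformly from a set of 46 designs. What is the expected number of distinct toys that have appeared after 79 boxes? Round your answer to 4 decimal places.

For each toy, P(seen in 79 boxes) = 1 - (45/46)^79 = 0.82383.
By linearity of expectation, E[distinct seen] = 46·(1 - (45/46)^79) = 37.89641.

37.8964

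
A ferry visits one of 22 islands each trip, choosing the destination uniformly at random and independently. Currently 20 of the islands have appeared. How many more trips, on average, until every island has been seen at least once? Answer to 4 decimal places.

With k distinct islands already seen, the next new one takes an expected 22/(22-k) trips.
Sum over k = 20,...,21: E = 22/2 + 22/1 = 33.00000.

33.0000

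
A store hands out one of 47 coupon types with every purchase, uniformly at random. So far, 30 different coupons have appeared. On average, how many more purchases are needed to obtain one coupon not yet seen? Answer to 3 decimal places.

The number of purchases until the next new coupon is geometric with success probability 17/47, so its mean is 47/17.
E = 47/17 = 2.7647.

2.765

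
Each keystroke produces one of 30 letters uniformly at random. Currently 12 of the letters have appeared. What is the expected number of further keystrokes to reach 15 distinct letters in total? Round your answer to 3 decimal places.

With k distinct letters already seen, the next new one takes an expected 30/(30-k) keystrokes.
Sum over k = 12,...,14: E = 30/18 + 30/17 + 30/16 = 5.3064.

5.306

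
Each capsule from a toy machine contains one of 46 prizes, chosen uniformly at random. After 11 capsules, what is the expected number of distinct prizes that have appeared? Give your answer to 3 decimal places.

9.879

For each prize, P(seen in 11 capsules) = 1 - (45/46)^11 = 0.2148.
By linearity of expectation, E[distinct seen] = 46·(1 - (45/46)^11) = 9.8790.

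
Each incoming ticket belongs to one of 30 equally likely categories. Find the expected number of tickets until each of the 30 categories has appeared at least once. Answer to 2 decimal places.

After k distinct categories have appeared, the next ticket gives a new one with probability (30-k)/30, so the expected wait for the (k+1)-th is 30/(30-k).
E[T] = 30/30 + 30/29 + 30/28 + ... + 30/2 + 30/1 = 30·H_{30}.
H_{30} = 3.995, so E[T] = 119.850.

119.85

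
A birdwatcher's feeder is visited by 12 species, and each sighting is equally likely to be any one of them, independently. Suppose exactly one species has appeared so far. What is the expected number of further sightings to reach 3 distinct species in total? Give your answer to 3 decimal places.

From k distinct to k+1 distinct takes on average 12/(12-k) sightings.
Sum over k = 1,...,2: E = 12/11 + 12/10 = 2.2909.

2.291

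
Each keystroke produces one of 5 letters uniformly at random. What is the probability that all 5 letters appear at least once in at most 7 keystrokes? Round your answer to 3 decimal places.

By inclusion–exclusion over which letters are missing,
P(all seen) = Σ_{j=0}^{5} (-1)^j C(5,j)((5-j)/5)^7
= 1.0000 - 1.0486 + 0.2799 - 0.0164 + 0.0001 - 0.0000
= 0.2150.

0.215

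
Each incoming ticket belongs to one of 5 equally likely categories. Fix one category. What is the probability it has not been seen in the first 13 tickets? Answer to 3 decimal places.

0.055

On each ticket the fixed category fails to appear with probability 4/5.
P(still missing after 13) = (4/5)^13 = 0.0550.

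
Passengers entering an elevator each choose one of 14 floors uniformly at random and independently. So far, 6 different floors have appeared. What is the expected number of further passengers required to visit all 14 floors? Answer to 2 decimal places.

38.05

From k distinct to k+1 distinct takes on average 14/(14-k) passengers.
Sum over k = 6,...,13: E = 14/8 + 14/7 + 14/6 + ... + 14/2 + 14/1 = 38.050.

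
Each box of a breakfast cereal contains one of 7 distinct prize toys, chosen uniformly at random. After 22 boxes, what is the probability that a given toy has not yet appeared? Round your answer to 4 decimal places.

0.0337

On each box the fixed toy fails to appear with probability 6/7.
P(still missing after 22) = (6/7)^22 = 0.03366.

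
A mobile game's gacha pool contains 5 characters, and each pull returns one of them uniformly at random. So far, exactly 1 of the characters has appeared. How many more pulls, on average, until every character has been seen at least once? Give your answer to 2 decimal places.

The wait to go from k to k+1 distinct characters is geometric with mean 5/(5-k).
Sum over k = 1,...,4: E = 5/4 + 5/3 + 5/2 + 5/1 = 10.417.

10.42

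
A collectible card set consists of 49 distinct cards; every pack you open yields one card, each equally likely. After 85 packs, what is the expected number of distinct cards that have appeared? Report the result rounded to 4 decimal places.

For each card, P(seen in 85 packs) = 1 - (48/49)^85 = 0.82668.
By linearity of expectation, E[distinct seen] = 49·(1 - (48/49)^85) = 40.50752.

40.5075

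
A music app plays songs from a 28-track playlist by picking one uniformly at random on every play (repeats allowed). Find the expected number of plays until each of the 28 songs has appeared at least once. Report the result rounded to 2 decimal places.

109.96

The wait to go from k to k+1 distinct songs is geometric with mean 28/(28-k).
E[T] = 28/28 + 28/27 + 28/26 + ... + 28/2 + 28/1 = 28·H_{28}.
H_{28} = 3.927, so E[T] = 109.961.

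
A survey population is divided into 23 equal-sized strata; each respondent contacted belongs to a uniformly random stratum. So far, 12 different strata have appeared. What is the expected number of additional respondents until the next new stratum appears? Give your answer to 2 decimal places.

Each respondent yields a new stratum with probability (23-12)/23 = 11/23, so the wait is geometric with mean 23/11.
E = 23/11 = 2.091.

2.09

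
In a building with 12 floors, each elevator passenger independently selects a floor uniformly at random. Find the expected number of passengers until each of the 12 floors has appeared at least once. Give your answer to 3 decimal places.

After k distinct floors have appeared, the next passenger gives a new one with probability (12-k)/12, so the expected wait for the (k+1)-th is 12/(12-k).
E[T] = 12/12 + 12/11 + 12/10 + ... + 12/2 + 12/1 = 12·H_{12}.
H_{12} = 3.1032, so E[T] = 37.2385.

37.239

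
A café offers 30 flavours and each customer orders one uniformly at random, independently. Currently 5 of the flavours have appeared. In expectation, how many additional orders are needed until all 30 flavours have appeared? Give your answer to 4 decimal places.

114.4787

From k distinct to k+1 distinct takes on average 30/(30-k) orders.
Sum over k = 5,...,29: E = 30/25 + 30/24 + 30/23 + ... + 30/2 + 30/1 = 114.47875.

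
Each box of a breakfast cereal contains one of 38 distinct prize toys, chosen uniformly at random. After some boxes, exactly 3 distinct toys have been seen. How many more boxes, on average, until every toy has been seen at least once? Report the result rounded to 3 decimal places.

The wait to go from k to k+1 distinct toys is geometric with mean 38/(38-k).
Sum over k = 3,...,37: E = 38/35 + 38/34 + 38/33 + ... + 38/2 + 38/1 = 157.5777.

157.578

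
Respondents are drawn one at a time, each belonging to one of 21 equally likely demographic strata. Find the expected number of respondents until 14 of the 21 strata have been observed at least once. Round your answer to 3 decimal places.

22.103

Going from k to k+1 distinct takes a geometric number of respondents with mean 21/(21-k).
Sum over k = 0,...,13: E = 21/21 + 21/20 + 21/19 + ... + 21/9 + 21/8 = 22.1025.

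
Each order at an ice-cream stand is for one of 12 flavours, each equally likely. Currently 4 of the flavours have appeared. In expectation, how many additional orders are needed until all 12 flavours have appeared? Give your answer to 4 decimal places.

With k distinct flavours already seen, the next new one takes an expected 12/(12-k) orders.
Sum over k = 4,...,11: E = 12/8 + 12/7 + 12/6 + ... + 12/2 + 12/1 = 32.61429.

32.6143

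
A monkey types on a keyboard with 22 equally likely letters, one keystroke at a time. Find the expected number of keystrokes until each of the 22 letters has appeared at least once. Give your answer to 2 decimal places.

Split into phases: going from k distinct to k+1 distinct takes on average 22/(22-k) keystrokes.
E[T] = 22/22 + 22/21 + 22/20 + ... + 22/2 + 22/1 = 22·H_{22}.
H_{22} = 3.691, so E[T] = 81.198.

81.20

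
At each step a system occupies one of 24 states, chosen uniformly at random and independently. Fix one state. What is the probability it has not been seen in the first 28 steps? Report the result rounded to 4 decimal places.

0.3037

On each step the fixed state fails to appear with probability 23/24.
P(still missing after 28) = (23/24)^28 = 0.30371.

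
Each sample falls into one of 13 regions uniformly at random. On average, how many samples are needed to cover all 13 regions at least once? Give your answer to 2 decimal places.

41.34

After k distinct regions have appeared, the next sample gives a new one with probability (13-k)/13, so the expected wait for the (k+1)-th is 13/(13-k).
E[T] = 13/13 + 13/12 + 13/11 + ... + 13/2 + 13/1 = 13·H_{13}.
H_{13} = 3.180, so E[T] = 41.342.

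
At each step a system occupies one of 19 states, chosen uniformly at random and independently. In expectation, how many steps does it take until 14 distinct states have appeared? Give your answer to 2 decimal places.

With k distinct states already seen, the next new one arrives after an expected 19/(19-k) steps.
Sum over k = 0,...,13: E = 19/19 + 19/18 + 19/17 + ... + 19/7 + 19/6 = 24.024.

24.02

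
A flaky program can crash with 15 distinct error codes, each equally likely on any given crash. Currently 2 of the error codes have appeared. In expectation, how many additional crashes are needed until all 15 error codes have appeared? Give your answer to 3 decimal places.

47.702

From k distinct to k+1 distinct takes on average 15/(15-k) crashes.
Sum over k = 2,...,14: E = 15/13 + 15/12 + 15/11 + ... + 15/2 + 15/1 = 47.7020.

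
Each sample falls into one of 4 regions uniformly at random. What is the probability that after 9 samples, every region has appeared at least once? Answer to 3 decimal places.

0.711

By inclusion–exclusion over which regions are missing,
P(all seen) = Σ_{j=0}^{4} (-1)^j C(4,j)((4-j)/4)^9
= 1.0000 - 0.3003 + 0.0117 - 0.0000 + 0.0000
= 0.7114.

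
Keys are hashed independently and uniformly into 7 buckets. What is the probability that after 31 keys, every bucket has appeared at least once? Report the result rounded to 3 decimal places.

Let A_i be the event that bucket i is missing after 31 keys. By inclusion–exclusion on the A_i,
P(all seen) = Σ_{j=0}^{7} (-1)^j C(7,j)((7-j)/7)^31
= 1.0000 - 0.0589 + 0.0006 - 0.0000 + 0.0000 - 0.0000 + 0.0000 - 0.0000
= 0.9418.

0.942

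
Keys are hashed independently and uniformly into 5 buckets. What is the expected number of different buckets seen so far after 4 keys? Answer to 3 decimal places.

For each bucket, P(seen in 4 keys) = 1 - (4/5)^4 = 0.5904.
By linearity of expectation, E[distinct seen] = 5·(1 - (4/5)^4) = 2.9520.

2.952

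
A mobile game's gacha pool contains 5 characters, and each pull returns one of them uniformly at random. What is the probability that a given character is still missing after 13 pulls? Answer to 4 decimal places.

0.0550

Each pull misses the fixed character with probability (5-1)/5 = 4/5, independently.
P(still missing after 13) = (4/5)^13 = 0.05498.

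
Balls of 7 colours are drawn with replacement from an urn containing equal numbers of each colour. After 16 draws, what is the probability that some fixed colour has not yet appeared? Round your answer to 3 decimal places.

Each draw misses the fixed colour with probability (7-1)/7 = 6/7, independently.
P(still missing after 16) = (6/7)^16 = 0.0849.

0.085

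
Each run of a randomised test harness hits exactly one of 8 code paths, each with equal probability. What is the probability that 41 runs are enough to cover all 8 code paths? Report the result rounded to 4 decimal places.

By inclusion–exclusion over which code paths are missing,
P(all seen) = Σ_{j=0}^{8} (-1)^j C(8,j)((8-j)/8)^41
= 1.00000 - 0.03353 + 0.00021 - 0.00000 + 0.00000 - 0.00000 + 0.00000 - 0.00000 + 0.00000
= 0.96668.

0.9667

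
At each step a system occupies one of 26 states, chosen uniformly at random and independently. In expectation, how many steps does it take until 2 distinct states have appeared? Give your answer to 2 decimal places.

With k distinct states already seen, the next new one arrives after an expected 26/(26-k) steps.
Sum over k = 0,...,1: E = 26/26 + 26/25 = 2.040.

2.04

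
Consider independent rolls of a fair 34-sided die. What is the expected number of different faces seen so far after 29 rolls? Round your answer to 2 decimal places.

19.69

For each face, P(seen in 29 rolls) = 1 - (33/34)^29 = 0.579.
By linearity of expectation, E[distinct seen] = 34·(1 - (33/34)^29) = 19.695.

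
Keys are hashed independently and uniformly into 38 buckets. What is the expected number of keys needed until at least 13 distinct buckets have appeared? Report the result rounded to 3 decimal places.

15.654

Going from k to k+1 distinct takes a geometric number of keys with mean 38/(38-k).
Sum over k = 0,...,12: E = 38/38 + 38/37 + 38/36 + ... + 38/27 + 38/26 = 15.6539.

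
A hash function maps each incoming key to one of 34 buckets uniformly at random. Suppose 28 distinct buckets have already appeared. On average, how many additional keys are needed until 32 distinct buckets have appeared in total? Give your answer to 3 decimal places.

The wait to go from k to k+1 distinct buckets is geometric with mean 34/(34-k).
Sum over k = 28,...,31: E = 34/6 + 34/5 + 34/4 + 34/3 = 32.3000.

32.300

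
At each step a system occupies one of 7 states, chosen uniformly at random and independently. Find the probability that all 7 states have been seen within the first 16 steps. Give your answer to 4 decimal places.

By inclusion–exclusion over which states are missing,
P(all seen) = Σ_{j=0}^{7} (-1)^j C(7,j)((7-j)/7)^16
= 1.00000 - 0.59422 + 0.09642 - 0.00452 + 0.00005 - 0.00000 + 0.00000 - 0.00000
= 0.49772.

0.4977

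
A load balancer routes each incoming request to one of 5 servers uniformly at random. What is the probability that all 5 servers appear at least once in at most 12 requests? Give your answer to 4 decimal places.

By inclusion–exclusion over which servers are missing,
P(all seen) = Σ_{j=0}^{5} (-1)^j C(5,j)((5-j)/5)^12
= 1.00000 - 0.34360 + 0.02177 - 0.00017 + 0.00000 - 0.00000
= 0.67800.

0.6780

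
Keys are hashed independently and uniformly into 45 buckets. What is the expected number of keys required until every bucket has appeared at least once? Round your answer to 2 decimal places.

197.77

The wait to go from k to k+1 distinct buckets is geometric with mean 45/(45-k).
E[T] = 45/45 + 45/44 + 45/43 + ... + 45/2 + 45/1 = 45·H_{45}.
H_{45} = 4.395, so E[T] = 197.773.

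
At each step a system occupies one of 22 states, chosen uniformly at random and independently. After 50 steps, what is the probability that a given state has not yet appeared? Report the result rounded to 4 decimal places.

0.0977

On each step the fixed state fails to appear with probability 21/22.
P(still missing after 50) = (21/22)^50 = 0.09769.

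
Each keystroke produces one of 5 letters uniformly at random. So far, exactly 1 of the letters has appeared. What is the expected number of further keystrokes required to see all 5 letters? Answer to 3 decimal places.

With k distinct letters already seen, the next new one takes an expected 5/(5-k) keystrokes.
Sum over k = 1,...,4: E = 5/4 + 5/3 + 5/2 + 5/1 = 10.4167.

10.417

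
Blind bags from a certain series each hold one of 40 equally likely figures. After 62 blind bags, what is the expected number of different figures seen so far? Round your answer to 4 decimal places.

31.6757

For each figure, P(seen in 62 blind bags) = 1 - (39/40)^62 = 0.79189.
By linearity of expectation, E[distinct seen] = 40·(1 - (39/40)^62) = 31.67573.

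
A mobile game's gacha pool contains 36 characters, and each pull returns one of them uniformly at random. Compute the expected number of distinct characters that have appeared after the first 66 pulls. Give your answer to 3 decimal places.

30.392

For each character, P(seen in 66 pulls) = 1 - (35/36)^66 = 0.8442.
By linearity of expectation, E[distinct seen] = 36·(1 - (35/36)^66) = 30.3917.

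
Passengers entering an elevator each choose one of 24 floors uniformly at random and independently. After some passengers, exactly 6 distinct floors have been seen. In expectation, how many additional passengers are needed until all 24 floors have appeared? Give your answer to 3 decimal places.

From k distinct to k+1 distinct takes on average 24/(24-k) passengers.
Sum over k = 6,...,23: E = 24/18 + 24/17 + 24/16 + ... + 24/2 + 24/1 = 83.8826.

83.883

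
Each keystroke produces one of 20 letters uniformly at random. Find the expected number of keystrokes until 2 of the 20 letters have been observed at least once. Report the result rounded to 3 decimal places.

Going from k to k+1 distinct takes a geometric number of keystrokes with mean 20/(20-k).
Sum over k = 0,...,1: E = 20/20 + 20/19 = 2.0526.

2.053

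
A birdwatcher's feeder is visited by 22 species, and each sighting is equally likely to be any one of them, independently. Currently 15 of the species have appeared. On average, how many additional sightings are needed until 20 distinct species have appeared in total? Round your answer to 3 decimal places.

24.043

The wait to go from k to k+1 distinct species is geometric with mean 22/(22-k).
Sum over k = 15,...,19: E = 22/7 + 22/6 + 22/5 + 22/4 + 22/3 = 24.0429.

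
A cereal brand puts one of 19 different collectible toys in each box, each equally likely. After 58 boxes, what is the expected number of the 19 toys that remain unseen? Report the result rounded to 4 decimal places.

0.8258

For each toy, P(unseen after 58) = (18/19)^58 = 0.04346.
By linearity of expectation, E[unseen] = 19·(18/19)^58 = 0.82575.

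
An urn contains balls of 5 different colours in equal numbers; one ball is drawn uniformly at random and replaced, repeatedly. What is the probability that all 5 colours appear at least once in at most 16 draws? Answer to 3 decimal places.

By inclusion–exclusion over which colours are missing,
P(all seen) = Σ_{j=0}^{5} (-1)^j C(5,j)((5-j)/5)^16
= 1.0000 - 0.1407 + 0.0028 - 0.0000 + 0.0000 - 0.0000
= 0.8621.

0.862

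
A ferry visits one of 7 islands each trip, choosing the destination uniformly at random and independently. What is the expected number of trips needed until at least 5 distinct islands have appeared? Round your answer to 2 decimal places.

7.65

Going from k to k+1 distinct takes a geometric number of trips with mean 7/(7-k).
Sum over k = 0,...,4: E = 7/7 + 7/6 + 7/5 + 7/4 + 7/3 = 7.650.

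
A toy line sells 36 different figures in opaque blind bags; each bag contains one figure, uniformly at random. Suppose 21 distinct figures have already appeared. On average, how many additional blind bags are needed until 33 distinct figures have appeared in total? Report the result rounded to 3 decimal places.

The wait to go from k to k+1 distinct figures is geometric with mean 36/(36-k).
Sum over k = 21,...,32: E = 36/15 + 36/14 + 36/13 + ... + 36/5 + 36/4 = 53.4562.

53.456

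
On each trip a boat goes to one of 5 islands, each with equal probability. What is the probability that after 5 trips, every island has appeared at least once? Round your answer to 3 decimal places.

0.038

By inclusion–exclusion over which islands are missing,
P(all seen) = Σ_{j=0}^{5} (-1)^j C(5,j)((5-j)/5)^5
= 1.0000 - 1.6384 + 0.7776 - 0.1024 + 0.0016 - 0.0000
= 0.0384.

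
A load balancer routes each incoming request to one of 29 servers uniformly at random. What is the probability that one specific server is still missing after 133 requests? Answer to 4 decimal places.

Each request misses the fixed server with probability (29-1)/29 = 28/29, independently.
P(still missing after 133) = (28/29)^133 = 0.00940.

0.0094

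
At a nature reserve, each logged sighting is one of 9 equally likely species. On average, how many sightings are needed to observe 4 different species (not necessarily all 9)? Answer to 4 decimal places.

4.9107

With k distinct species already seen, the next new one arrives after an expected 9/(9-k) sightings.
Sum over k = 0,...,3: E = 9/9 + 9/8 + 9/7 + 9/6 = 4.91071.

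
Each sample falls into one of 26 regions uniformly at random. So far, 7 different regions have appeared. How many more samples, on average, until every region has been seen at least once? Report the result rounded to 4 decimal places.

With k distinct regions already seen, the next new one takes an expected 26/(26-k) samples.
Sum over k = 7,...,25: E = 26/19 + 26/18 + 26/17 + ... + 26/2 + 26/1 = 92.24123.

92.2412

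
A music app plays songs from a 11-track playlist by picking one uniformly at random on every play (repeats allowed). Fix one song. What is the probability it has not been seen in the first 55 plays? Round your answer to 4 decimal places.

On each play the fixed song fails to appear with probability 10/11.
P(still missing after 55) = (10/11)^55 = 0.00529.

0.0053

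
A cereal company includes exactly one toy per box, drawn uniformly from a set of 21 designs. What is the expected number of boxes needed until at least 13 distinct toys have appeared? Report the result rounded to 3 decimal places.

19.478

With k distinct toys already seen, the next new one arrives after an expected 21/(21-k) boxes.
Sum over k = 0,...,12: E = 21/21 + 21/20 + 21/19 + ... + 21/10 + 21/9 = 19.4775.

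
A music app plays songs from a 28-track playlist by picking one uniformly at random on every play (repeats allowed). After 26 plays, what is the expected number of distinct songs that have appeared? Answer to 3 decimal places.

17.123

For each song, P(seen in 26 plays) = 1 - (27/28)^26 = 0.6115.
By linearity of expectation, E[distinct seen] = 28·(1 - (27/28)^26) = 17.1231.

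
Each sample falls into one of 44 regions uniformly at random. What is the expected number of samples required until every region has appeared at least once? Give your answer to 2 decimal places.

Split into phases: going from k distinct to k+1 distinct takes on average 44/(44-k) samples.
E[T] = 44/44 + 44/43 + 44/42 + ... + 44/2 + 44/1 = 44·H_{44}.
H_{44} = 4.373, so E[T] = 192.400.

192.40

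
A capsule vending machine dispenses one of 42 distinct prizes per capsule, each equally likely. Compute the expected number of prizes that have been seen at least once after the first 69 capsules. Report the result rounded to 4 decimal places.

34.0359

For each prize, P(seen in 69 capsules) = 1 - (41/42)^69 = 0.81038.
By linearity of expectation, E[distinct seen] = 42·(1 - (41/42)^69) = 34.03594.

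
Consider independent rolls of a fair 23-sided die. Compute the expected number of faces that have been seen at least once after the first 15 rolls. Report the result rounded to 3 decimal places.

11.193

For each face, P(seen in 15 rolls) = 1 - (22/23)^15 = 0.4866.
By linearity of expectation, E[distinct seen] = 23·(1 - (22/23)^15) = 11.1927.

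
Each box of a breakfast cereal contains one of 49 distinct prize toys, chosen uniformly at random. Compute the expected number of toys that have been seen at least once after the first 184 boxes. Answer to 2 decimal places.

47.90

For each toy, P(seen in 184 boxes) = 1 - (48/49)^184 = 0.977.
By linearity of expectation, E[distinct seen] = 49·(1 - (48/49)^184) = 47.897.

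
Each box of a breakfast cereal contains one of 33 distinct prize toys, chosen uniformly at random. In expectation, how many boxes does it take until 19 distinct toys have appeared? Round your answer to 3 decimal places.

Going from k to k+1 distinct takes a geometric number of boxes with mean 33/(33-k).
Sum over k = 0,...,18: E = 33/33 + 33/32 + 33/31 + ... + 33/16 + 33/15 = 27.6288.

27.629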